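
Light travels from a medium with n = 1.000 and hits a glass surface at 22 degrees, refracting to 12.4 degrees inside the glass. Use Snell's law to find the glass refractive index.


Apply Snell's law: n1 * sin(theta1) = n2 * sin(theta2)
  n2 = n1 * sin(theta1) / sin(theta2)
  sin(22) = 0.374607
  sin(12.4) = 0.214735
  n2 = 1.000 * 0.374607 / 0.214735 = 1.7445

1.7445


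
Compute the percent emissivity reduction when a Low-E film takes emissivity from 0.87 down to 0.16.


Percentage reduction = (1 - coated/uncoated) * 100
  Ratio = 0.16 / 0.87 = 0.1839
  Reduction = (1 - 0.1839) * 100 = 81.6%

81.6%


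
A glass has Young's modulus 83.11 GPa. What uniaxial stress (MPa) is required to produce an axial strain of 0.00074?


Rearrange E = sigma / epsilon:
  sigma = E * epsilon
  E (MPa) = 83.11 * 1000 = 83110
  sigma = 83110 * 0.00074 = 61.5 MPa

61.5 MPa


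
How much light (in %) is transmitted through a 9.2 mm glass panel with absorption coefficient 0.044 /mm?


Beer-Lambert law: T = exp(-alpha * thickness)
  exponent = -0.044 * 9.2 = -0.4048
  T = exp(-0.4048) = 0.6671
  Percentage = 0.6671 * 100 = 66.71%

66.71%


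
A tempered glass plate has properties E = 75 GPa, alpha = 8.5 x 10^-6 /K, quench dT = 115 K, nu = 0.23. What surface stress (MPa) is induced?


Tempering stress: sigma = E * alpha * dT / (1 - nu)
  E (MPa) = 75 * 1000 = 75000
  Numerator = 75000 * (8.5 x 10^-6) * 115 = 73.3125
  Denominator = 1 - 0.23 = 0.77
  sigma = 73.3125 / 0.77 = 95.2 MPa

95.2 MPa


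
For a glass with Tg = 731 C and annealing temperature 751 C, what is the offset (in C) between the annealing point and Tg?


Offset = T_anneal - Tg:
  offset = 751 - 731 = 20 C

20 C


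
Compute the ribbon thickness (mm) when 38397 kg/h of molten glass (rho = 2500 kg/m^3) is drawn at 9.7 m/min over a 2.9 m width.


Ribbon cross-section from mass balance:
  Volume rate = throughput / density = 38397 / 2500 = 15.3588 m^3/h
  thickness = volume rate / (speed * 60 * width), i.e.
  thickness = throughput / (60 * speed * width * density) * 1000
  thickness = 38397 / (60 * 9.7 * 2.9 * 2500) * 1000 = 9.1 mm

9.1 mm


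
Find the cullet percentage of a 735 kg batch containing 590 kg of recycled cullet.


Cullet ratio = (cullet mass / total batch mass) * 100
  Ratio = 590 / 735 * 100 = 80.27%

80.27%


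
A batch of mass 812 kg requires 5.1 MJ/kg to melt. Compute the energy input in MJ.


Total energy = mass * specific energy
  E = 812 * 5.1 = 4141.2 MJ

4141.2 MJ


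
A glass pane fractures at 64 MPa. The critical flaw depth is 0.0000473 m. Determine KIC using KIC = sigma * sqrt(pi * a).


Fracture toughness: KIC = sigma * sqrt(pi * a)
  pi * a = pi * 0.0000473 = 0.000148597
  sqrt(pi * a) = 0.01219
  KIC = 64 * 0.01219 = 0.78 MPa*sqrt(m)

0.78 MPa*sqrt(m)


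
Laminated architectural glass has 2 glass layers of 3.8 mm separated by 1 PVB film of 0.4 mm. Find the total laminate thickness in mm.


Total thickness = glass contribution + PVB contribution
  Glass: 2 * 3.8 = 7.6 mm
  PVB: 1 * 0.4 = 0.4 mm
  Total = 7.6 + 0.4 = 8.0 mm

8.0 mm


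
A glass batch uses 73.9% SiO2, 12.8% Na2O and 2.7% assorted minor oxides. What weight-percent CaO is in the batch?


Pieces sum to 100%:
  CaO = 100 - (SiO2 + Na2O + others)
  CaO = 100 - (73.9 + 12.8 + 2.7) = 10.6%

10.6%


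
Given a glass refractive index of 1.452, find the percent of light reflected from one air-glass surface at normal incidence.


Fresnel reflectance at normal incidence:
  R = ((n - 1)/(n + 1))^2
  (n - 1)/(n + 1) = (1.452 - 1)/(1.452 + 1) = 0.184339
  R = 0.184339^2 = 0.0339809
  R(%) = 0.0339809 * 100 = 3.398%

3.398%


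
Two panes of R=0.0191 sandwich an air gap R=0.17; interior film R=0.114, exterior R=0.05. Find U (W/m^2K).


Total thermal resistance (series):
  R_total = R_in + R_glass + R_air + R_glass + R_out
  R_total = 0.114 + 0.0191 + 0.17 + 0.0191 + 0.05 = 0.3722 m^2K/W
U-value = 1 / R_total = 1 / 0.3722 = 2.687 W/m^2K

2.687 W/m^2K


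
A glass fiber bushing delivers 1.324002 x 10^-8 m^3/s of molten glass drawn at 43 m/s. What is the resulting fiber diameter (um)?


Cross-sectional area from continuity:
  A = Q / v = 1.324002 x 10^-8 / 43 = 3.079074 x 10^-10 m^2
Diameter from circular cross-section:
  d = sqrt(4A / pi) * 10^6 (m -> um)
  d = sqrt(4 * 3.079074 x 10^-10 / pi) * 10^6 = 19.8 um

19.8 um


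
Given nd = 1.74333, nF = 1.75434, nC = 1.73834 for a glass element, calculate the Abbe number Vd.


Abbe number formula: Vd = (nd - 1) / (nF - nC)
  nd - 1 = 1.74333 - 1 = 0.74333
  nF - nC = 1.75434 - 1.73834 = 0.016
  Vd = 0.74333 / 0.016 = 46.46

46.46


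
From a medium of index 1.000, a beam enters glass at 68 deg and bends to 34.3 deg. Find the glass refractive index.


Apply Snell's law: n1 * sin(theta1) = n2 * sin(theta2)
  n2 = n1 * sin(theta1) / sin(theta2)
  sin(68) = 0.927184
  sin(34.3) = 0.563526
  n2 = 1.000 * 0.927184 / 0.563526 = 1.6453

1.6453


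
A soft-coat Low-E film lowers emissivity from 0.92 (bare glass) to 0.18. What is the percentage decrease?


Percentage reduction = (1 - coated/uncoated) * 100
  Ratio = 0.18 / 0.92 = 0.1957
  Reduction = (1 - 0.1957) * 100 = 80.4%

80.4%


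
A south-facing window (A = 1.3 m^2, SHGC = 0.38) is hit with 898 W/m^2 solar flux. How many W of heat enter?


Solar heat gain: Q = Area * SHGC * Irradiance
  Q = 1.3 * 0.38 * 898 = 443.6 W

443.6 W


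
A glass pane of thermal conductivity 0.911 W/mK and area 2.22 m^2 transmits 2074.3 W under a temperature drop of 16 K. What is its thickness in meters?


Fourier's law: t = k * A * dT / Q
  t = 0.911 * 2.22 * 16 / 2074.3
  t = 32.35872 / 2074.3 = 0.0156 m

0.0156 m


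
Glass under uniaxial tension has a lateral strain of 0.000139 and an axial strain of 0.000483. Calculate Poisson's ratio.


Poisson's ratio: nu = lateral strain / axial strain
  nu = 0.000139 / 0.000483 = 0.2878

0.2878


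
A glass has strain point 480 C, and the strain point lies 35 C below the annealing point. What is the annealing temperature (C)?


T_anneal = T_strain + gap:
  T_anneal = 480 + 35 = 515 C

515 C


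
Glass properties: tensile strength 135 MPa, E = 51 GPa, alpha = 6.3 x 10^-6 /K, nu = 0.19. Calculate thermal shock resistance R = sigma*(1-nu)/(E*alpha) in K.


Thermal shock resistance: R = sigma * (1 - nu) / (E * alpha)
  Numerator = 135 * (1 - 0.19) = 109.35
  Denominator = 51 * 1000 * (6.3 x 10^-6) = 0.3213
  R = 109.35 / 0.3213 = 340.3 K

340.3 K


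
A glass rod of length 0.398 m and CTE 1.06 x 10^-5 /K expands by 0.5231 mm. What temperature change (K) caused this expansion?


Rearrange dL = alpha * L0 * dT for dT:
  dT = dL / (alpha * L0)
  dL (m) = 0.5231 / 1000 = 0.0005231
  dT = 0.0005231 / ((1.06 x 10^-5) * 0.398) = 124.0 K

124.0 K


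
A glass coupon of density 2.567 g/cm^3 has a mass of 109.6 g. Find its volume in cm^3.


Rearrange rho = m / V:
  V = m / rho
  V = 109.6 / 2.567 = 42.696 cm^3

42.696 cm^3


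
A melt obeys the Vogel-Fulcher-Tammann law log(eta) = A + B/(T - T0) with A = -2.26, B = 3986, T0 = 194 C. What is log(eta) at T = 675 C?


VFT equation: log(eta) = A + B / (T - T0)
  T - T0 = 675 - 194 = 481
  B / (T - T0) = 3986 / 481 = 8.287
  log(eta) = -2.26 + 8.287 = 6.027

6.027


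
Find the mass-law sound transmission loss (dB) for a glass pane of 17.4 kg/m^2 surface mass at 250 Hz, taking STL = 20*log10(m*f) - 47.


Mass law: STL = 20 * log10(m * f) - 47
  m * f = 17.4 * 250 = 4350
  log10(4350) = 3.63849
  STL = 20 * 3.63849 - 47 = 72.7698 - 47 = 25.8 dB

25.8 dB


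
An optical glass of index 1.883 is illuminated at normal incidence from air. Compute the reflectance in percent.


Fresnel reflectance at normal incidence:
  R = ((n - 1)/(n + 1))^2
  (n - 1)/(n + 1) = (1.883 - 1)/(1.883 + 1) = 0.306278
  R = 0.306278^2 = 0.0938062
  R(%) = 0.0938062 * 100 = 9.381%

9.381%


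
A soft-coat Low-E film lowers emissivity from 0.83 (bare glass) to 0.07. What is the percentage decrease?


Percentage reduction = (1 - coated/uncoated) * 100
  Ratio = 0.07 / 0.83 = 0.0843
  Reduction = (1 - 0.0843) * 100 = 91.6%

91.6%


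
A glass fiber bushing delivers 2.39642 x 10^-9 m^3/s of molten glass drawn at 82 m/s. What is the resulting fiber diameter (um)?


Cross-sectional area from continuity:
  A = Q / v = 2.39642 x 10^-9 / 82 = 2.922463 x 10^-11 m^2
Diameter from circular cross-section:
  d = sqrt(4A / pi) * 10^6 (m -> um)
  d = sqrt(4 * 2.922463 x 10^-11 / pi) * 10^6 = 6.1 um

6.1 um


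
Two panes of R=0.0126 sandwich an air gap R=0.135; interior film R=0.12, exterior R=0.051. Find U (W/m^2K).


Total thermal resistance (series):
  R_total = R_in + R_glass + R_air + R_glass + R_out
  R_total = 0.12 + 0.0126 + 0.135 + 0.0126 + 0.051 = 0.3312 m^2K/W
U-value = 1 / R_total = 1 / 0.3312 = 3.019 W/m^2K

3.019 W/m^2K


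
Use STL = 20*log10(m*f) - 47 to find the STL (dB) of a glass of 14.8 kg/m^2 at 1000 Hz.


Mass law: STL = 20 * log10(m * f) - 47
  m * f = 14.8 * 1000 = 14800
  log10(14800) = 4.17026
  STL = 20 * 4.17026 - 47 = 83.4052 - 47 = 36.4 dB

36.4 dB


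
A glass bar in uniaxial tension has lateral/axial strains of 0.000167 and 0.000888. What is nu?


Poisson's ratio: nu = lateral strain / axial strain
  nu = 0.000167 / 0.000888 = 0.1881

0.1881


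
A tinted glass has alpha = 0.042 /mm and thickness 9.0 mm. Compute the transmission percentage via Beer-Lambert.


Beer-Lambert law: T = exp(-alpha * thickness)
  exponent = -0.042 * 9.0 = -0.378
  T = exp(-0.378) = 0.6852
  Percentage = 0.6852 * 100 = 68.52%

68.52%


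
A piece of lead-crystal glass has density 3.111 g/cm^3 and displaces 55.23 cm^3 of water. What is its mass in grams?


Rearrange rho = m / V:
  m = rho * V
  m = 3.111 * 55.23 = 171.821 g

171.821 g


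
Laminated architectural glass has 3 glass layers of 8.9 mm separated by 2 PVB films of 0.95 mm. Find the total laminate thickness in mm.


Total thickness = glass contribution + PVB contribution
  Glass: 3 * 8.9 = 26.7 mm
  PVB: 2 * 0.95 = 1.9 mm
  Total = 26.7 + 1.9 = 28.6 mm

28.6 mm


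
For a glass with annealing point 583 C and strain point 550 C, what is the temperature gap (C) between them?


Gap = T_anneal - T_strain:
  gap = 583 - 550 = 33 C

33 C


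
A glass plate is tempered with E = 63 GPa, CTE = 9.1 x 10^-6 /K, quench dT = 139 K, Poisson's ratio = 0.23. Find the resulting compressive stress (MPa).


Tempering stress: sigma = E * alpha * dT / (1 - nu)
  E (MPa) = 63 * 1000 = 63000
  Numerator = 63000 * (9.1 x 10^-6) * 139 = 79.6887
  Denominator = 1 - 0.23 = 0.77
  sigma = 79.6887 / 0.77 = 103.5 MPa

103.5 MPa


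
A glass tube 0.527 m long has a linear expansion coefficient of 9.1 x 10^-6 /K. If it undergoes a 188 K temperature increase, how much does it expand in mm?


Thermal expansion formula: dL = alpha * L0 * dT
  dL = (9.1 x 10^-6) * 0.527 * 188 = 0.00090159 m
Convert to mm: 0.00090159 * 1000 = 0.9016 mm

0.9016 mm


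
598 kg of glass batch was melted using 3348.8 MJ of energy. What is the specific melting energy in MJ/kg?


Rearrange E = m * s for s:
  s = E / m
  s = 3348.8 / 598 = 5.6 MJ/kg

5.6 MJ/kg


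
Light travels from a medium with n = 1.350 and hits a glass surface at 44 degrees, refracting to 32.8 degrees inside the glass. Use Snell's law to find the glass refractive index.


Apply Snell's law: n1 * sin(theta1) = n2 * sin(theta2)
  n2 = n1 * sin(theta1) / sin(theta2)
  sin(44) = 0.694658
  sin(32.8) = 0.541708
  n2 = 1.350 * 0.694658 / 0.541708 = 1.7312

1.7312


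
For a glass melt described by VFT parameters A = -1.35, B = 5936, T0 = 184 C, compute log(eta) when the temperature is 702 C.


VFT equation: log(eta) = A + B / (T - T0)
  T - T0 = 702 - 184 = 518
  B / (T - T0) = 5936 / 518 = 11.459
  log(eta) = -1.35 + 11.459 = 10.109

10.109


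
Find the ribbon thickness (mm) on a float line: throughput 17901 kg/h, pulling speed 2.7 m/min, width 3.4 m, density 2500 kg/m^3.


Ribbon cross-section from mass balance:
  Volume rate = throughput / density = 17901 / 2500 = 7.1604 m^3/h
  thickness = volume rate / (speed * 60 * width), i.e.
  thickness = throughput / (60 * speed * width * density) * 1000
  thickness = 17901 / (60 * 2.7 * 3.4 * 2500) * 1000 = 13.0 mm

13.0 mm


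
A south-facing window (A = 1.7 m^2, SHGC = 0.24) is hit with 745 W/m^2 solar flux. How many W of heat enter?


Solar heat gain: Q = Area * SHGC * Irradiance
  Q = 1.7 * 0.24 * 745 = 304 W

304 W


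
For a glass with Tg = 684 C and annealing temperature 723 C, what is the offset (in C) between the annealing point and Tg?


Offset = T_anneal - Tg:
  offset = 723 - 684 = 39 C

39 C


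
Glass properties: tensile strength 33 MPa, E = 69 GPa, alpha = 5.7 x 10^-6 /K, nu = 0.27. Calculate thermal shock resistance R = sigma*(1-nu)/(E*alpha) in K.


Thermal shock resistance: R = sigma * (1 - nu) / (E * alpha)
  Numerator = 33 * (1 - 0.27) = 24.09
  Denominator = 69 * 1000 * (5.7 x 10^-6) = 0.3933
  R = 24.09 / 0.3933 = 61.3 K

61.3 K


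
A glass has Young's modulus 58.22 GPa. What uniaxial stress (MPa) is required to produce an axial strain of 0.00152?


Rearrange E = sigma / epsilon:
  sigma = E * epsilon
  E (MPa) = 58.22 * 1000 = 58220
  sigma = 58220 * 0.00152 = 88.49 MPa

88.49 MPa


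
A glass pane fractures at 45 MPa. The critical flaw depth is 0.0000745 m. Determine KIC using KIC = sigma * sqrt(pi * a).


Fracture toughness: KIC = sigma * sqrt(pi * a)
  pi * a = pi * 0.0000745 = 0.000234049
  sqrt(pi * a) = 0.015299
  KIC = 45 * 0.015299 = 0.688 MPa*sqrt(m)

0.688 MPa*sqrt(m)


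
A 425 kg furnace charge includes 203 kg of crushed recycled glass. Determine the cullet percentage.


Cullet ratio = (cullet mass / total batch mass) * 100
  Ratio = 203 / 425 * 100 = 47.76%

47.76%


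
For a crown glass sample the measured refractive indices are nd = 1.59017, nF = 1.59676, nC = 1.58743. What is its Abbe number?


Abbe number formula: Vd = (nd - 1) / (nF - nC)
  nd - 1 = 1.59017 - 1 = 0.59017
  nF - nC = 1.59676 - 1.58743 = 0.00933
  Vd = 0.59017 / 0.00933 = 63.26

63.26


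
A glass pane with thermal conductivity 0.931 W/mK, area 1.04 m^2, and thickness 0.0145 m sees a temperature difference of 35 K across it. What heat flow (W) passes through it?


Fourier's law: Q = k * A * dT / t
  Q = 0.931 * 1.04 * 35 / 0.0145
  Q = 33.8884 / 0.0145 = 2337.1 W

2337.1 W


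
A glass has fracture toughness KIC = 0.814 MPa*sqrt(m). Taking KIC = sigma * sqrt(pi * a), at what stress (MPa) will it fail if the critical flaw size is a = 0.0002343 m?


Rearrange KIC = sigma * sqrt(pi * a):
  sigma = KIC / sqrt(pi * a)
  sqrt(pi * 0.0002343) = 0.027131
  sigma = 0.814 / 0.027131 = 30.0 MPa

30.0 MPa


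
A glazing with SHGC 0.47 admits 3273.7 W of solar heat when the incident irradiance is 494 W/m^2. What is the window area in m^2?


Rearrange Q = Area * SHGC * Irradiance:
  Area = Q / (SHGC * Irradiance)
  Area = 3273.7 / (0.47 * 494) = 14.1 m^2

14.1 m^2


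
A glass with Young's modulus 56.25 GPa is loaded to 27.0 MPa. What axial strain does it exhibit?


Rearrange E = sigma / epsilon:
  epsilon = sigma / E
  E (MPa) = 56.25 * 1000 = 56250
  epsilon = 27.0 / 56250 = 0.00048

0.00048


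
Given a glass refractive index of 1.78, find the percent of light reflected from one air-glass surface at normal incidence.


Fresnel reflectance at normal incidence:
  R = ((n - 1)/(n + 1))^2
  (n - 1)/(n + 1) = (1.78 - 1)/(1.78 + 1) = 0.280576
  R = 0.280576^2 = 0.0787229
  R(%) = 0.0787229 * 100 = 7.872%

7.872%


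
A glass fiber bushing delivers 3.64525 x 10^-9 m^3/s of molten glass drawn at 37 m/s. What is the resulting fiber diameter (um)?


Cross-sectional area from continuity:
  A = Q / v = 3.64525 x 10^-9 / 37 = 9.852027 x 10^-11 m^2
Diameter from circular cross-section:
  d = sqrt(4A / pi) * 10^6 (m -> um)
  d = sqrt(4 * 9.852027 x 10^-11 / pi) * 10^6 = 11.2 um

11.2 um


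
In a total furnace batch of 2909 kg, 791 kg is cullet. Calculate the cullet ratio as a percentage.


Cullet ratio = (cullet mass / total batch mass) * 100
  Ratio = 791 / 2909 * 100 = 27.19%

27.19%


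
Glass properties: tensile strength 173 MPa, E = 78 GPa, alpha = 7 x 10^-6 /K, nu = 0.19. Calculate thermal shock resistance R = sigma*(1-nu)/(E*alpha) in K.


Thermal shock resistance: R = sigma * (1 - nu) / (E * alpha)
  Numerator = 173 * (1 - 0.19) = 140.13
  Denominator = 78 * 1000 * (7 x 10^-6) = 0.546
  R = 140.13 / 0.546 = 256.6 K

256.6 K


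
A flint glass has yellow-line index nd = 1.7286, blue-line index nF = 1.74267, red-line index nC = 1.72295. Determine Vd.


Abbe number formula: Vd = (nd - 1) / (nF - nC)
  nd - 1 = 1.7286 - 1 = 0.7286
  nF - nC = 1.74267 - 1.72295 = 0.01972
  Vd = 0.7286 / 0.01972 = 36.95

36.95


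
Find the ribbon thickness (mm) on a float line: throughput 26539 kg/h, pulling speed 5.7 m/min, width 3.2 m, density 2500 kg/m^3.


Ribbon cross-section from mass balance:
  Volume rate = throughput / density = 26539 / 2500 = 10.6156 m^3/h
  thickness = volume rate / (speed * 60 * width), i.e.
  thickness = throughput / (60 * speed * width * density) * 1000
  thickness = 26539 / (60 * 5.7 * 3.2 * 2500) * 1000 = 9.7 mm

9.7 mm


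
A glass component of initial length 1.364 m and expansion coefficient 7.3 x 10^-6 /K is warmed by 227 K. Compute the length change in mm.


Thermal expansion formula: dL = alpha * L0 * dT
  dL = (7.3 x 10^-6) * 1.364 * 227 = 0.00226028 m
Convert to mm: 0.00226028 * 1000 = 2.2603 mm

2.2603 mm


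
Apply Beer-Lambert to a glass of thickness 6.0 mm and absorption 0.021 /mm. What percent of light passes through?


Beer-Lambert law: T = exp(-alpha * thickness)
  exponent = -0.021 * 6.0 = -0.126
  T = exp(-0.126) = 0.8816
  Percentage = 0.8816 * 100 = 88.16%

88.16%


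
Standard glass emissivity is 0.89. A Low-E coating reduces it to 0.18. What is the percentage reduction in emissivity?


Percentage reduction = (1 - coated/uncoated) * 100
  Ratio = 0.18 / 0.89 = 0.2022
  Reduction = (1 - 0.2022) * 100 = 79.8%

79.8%


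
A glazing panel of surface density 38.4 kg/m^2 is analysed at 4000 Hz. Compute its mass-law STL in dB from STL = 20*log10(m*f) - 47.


Mass law: STL = 20 * log10(m * f) - 47
  m * f = 38.4 * 4000 = 153600
  log10(153600) = 5.18639
  STL = 20 * 5.18639 - 47 = 103.7278 - 47 = 56.7 dB

56.7 dB


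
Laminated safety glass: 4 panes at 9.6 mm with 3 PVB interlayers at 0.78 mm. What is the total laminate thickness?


Total thickness = glass contribution + PVB contribution
  Glass: 4 * 9.6 = 38.4 mm
  PVB: 3 * 0.78 = 2.34 mm
  Total = 38.4 + 2.34 = 40.74 mm

40.74 mm


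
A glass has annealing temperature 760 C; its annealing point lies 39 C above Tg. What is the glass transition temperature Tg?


Rearrange T_anneal = Tg + offset for Tg:
  Tg = T_anneal - offset = 760 - 39 = 721 C

721 C


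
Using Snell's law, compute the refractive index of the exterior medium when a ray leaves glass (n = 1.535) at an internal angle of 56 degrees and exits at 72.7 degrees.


Apply Snell's law: n1 * sin(theta1) = n2 * sin(theta2)
  n2 = n1 * sin(theta1) / sin(theta2)
  sin(56) = 0.829038
  sin(72.7) = 0.954761
  n2 = 1.535 * 0.829038 / 0.954761 = 1.3329

1.3329


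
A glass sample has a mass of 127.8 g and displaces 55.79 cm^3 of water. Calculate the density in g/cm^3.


Use the definition of density:
  rho = mass / volume
  rho = 127.8 / 55.79 = 2.291 g/cm^3

2.291 g/cm^3


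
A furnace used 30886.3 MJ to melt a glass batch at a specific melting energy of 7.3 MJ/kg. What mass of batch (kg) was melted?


Rearrange E = m * s for m:
  m = E / s
  m = 30886.3 / 7.3 = 4231.0 kg

4231.0 kg


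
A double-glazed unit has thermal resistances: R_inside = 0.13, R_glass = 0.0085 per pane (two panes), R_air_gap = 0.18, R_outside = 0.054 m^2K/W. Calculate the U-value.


Total thermal resistance (series):
  R_total = R_in + R_glass + R_air + R_glass + R_out
  R_total = 0.13 + 0.0085 + 0.18 + 0.0085 + 0.054 = 0.381 m^2K/W
U-value = 1 / R_total = 1 / 0.381 = 2.625 W/m^2K

2.625 W/m^2K


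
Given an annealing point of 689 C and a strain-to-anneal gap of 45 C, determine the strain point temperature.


Strain point = annealing point - difference:
  T_strain = 689 - 45 = 644 C

644 C


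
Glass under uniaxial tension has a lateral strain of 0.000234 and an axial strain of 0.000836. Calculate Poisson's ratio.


Poisson's ratio: nu = lateral strain / axial strain
  nu = 0.000234 / 0.000836 = 0.2799

0.2799


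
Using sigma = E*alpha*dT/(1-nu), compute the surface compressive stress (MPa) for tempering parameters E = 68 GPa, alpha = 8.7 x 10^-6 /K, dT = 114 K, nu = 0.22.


Tempering stress: sigma = E * alpha * dT / (1 - nu)
  E (MPa) = 68 * 1000 = 68000
  Numerator = 68000 * (8.7 x 10^-6) * 114 = 67.4424
  Denominator = 1 - 0.22 = 0.78
  sigma = 67.4424 / 0.78 = 86.5 MPa

86.5 MPa


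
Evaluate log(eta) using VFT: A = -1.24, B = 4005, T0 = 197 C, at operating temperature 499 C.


VFT equation: log(eta) = A + B / (T - T0)
  T - T0 = 499 - 197 = 302
  B / (T - T0) = 4005 / 302 = 13.262
  log(eta) = -1.24 + 13.262 = 12.022

12.022


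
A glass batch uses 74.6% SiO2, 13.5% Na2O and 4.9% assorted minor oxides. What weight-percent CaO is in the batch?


Pieces sum to 100%:
  CaO = 100 - (SiO2 + Na2O + others)
  CaO = 100 - (74.6 + 13.5 + 4.9) = 7.0%

7.0%


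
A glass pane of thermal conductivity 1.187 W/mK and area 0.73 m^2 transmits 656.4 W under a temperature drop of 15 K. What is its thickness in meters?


Fourier's law: t = k * A * dT / Q
  t = 1.187 * 0.73 * 15 / 656.4
  t = 12.99765 / 656.4 = 0.0198 m

0.0198 m


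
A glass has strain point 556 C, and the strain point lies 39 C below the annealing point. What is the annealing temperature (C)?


T_anneal = T_strain + gap:
  T_anneal = 556 + 39 = 595 C

595 C


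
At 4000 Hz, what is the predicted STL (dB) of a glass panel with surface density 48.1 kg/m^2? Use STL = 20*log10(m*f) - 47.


Mass law: STL = 20 * log10(m * f) - 47
  m * f = 48.1 * 4000 = 192400
  log10(192400) = 5.28421
  STL = 20 * 5.28421 - 47 = 105.6842 - 47 = 58.7 dB

58.7 dB


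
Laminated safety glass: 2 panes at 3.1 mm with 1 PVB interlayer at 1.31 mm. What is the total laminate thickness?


Total thickness = glass contribution + PVB contribution
  Glass: 2 * 3.1 = 6.2 mm
  PVB: 1 * 1.31 = 1.31 mm
  Total = 6.2 + 1.31 = 7.51 mm

7.51 mm


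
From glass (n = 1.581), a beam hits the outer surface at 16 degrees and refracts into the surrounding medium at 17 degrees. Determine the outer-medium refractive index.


Apply Snell's law: n1 * sin(theta1) = n2 * sin(theta2)
  n2 = n1 * sin(theta1) / sin(theta2)
  sin(16) = 0.275637
  sin(17) = 0.292372
  n2 = 1.581 * 0.275637 / 0.292372 = 1.4905

1.4905


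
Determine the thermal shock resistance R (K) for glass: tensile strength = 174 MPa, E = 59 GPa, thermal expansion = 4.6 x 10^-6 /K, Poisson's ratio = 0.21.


Thermal shock resistance: R = sigma * (1 - nu) / (E * alpha)
  Numerator = 174 * (1 - 0.21) = 137.46
  Denominator = 59 * 1000 * (4.6 x 10^-6) = 0.2714
  R = 137.46 / 0.2714 = 506.5 K

506.5 K


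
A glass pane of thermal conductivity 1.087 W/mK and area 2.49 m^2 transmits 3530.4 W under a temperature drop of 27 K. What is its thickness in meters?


Fourier's law: t = k * A * dT / Q
  t = 1.087 * 2.49 * 27 / 3530.4
  t = 73.07901 / 3530.4 = 0.0207 m

0.0207 m


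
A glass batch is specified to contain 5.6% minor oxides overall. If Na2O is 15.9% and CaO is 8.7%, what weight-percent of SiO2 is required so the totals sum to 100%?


Known pieces sum to 100%:
  SiO2 = 100 - (others + Na2O + CaO)
  SiO2 = 100 - (5.6 + 15.9 + 8.7) = 69.8%

69.8%


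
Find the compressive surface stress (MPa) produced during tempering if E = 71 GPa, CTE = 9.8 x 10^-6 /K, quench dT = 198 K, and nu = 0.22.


Tempering stress: sigma = E * alpha * dT / (1 - nu)
  E (MPa) = 71 * 1000 = 71000
  Numerator = 71000 * (9.8 x 10^-6) * 198 = 137.7684
  Denominator = 1 - 0.22 = 0.78
  sigma = 137.7684 / 0.78 = 176.6 MPa

176.6 MPa


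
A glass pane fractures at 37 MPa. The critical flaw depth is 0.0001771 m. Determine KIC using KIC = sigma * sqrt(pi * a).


Fracture toughness: KIC = sigma * sqrt(pi * a)
  pi * a = pi * 0.0001771 = 0.000556376
  sqrt(pi * a) = 0.023588
  KIC = 37 * 0.023588 = 0.873 MPa*sqrt(m)

0.873 MPa*sqrt(m)


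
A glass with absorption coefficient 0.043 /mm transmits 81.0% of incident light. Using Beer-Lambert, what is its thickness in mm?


Rearrange T = exp(-alpha * thickness):
  thickness = -ln(T) / alpha
  T = 81.0/100 = 0.81
  ln(T) = -0.21072
  -ln(T) = 0.21072
  thickness = 0.21072 / 0.043 = 4.9 mm

4.9 mm


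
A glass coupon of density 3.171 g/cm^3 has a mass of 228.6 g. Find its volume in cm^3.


Rearrange rho = m / V:
  V = m / rho
  V = 228.6 / 3.171 = 72.091 cm^3

72.091 cm^3


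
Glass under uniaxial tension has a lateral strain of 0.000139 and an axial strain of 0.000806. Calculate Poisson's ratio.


Poisson's ratio: nu = lateral strain / axial strain
  nu = 0.000139 / 0.000806 = 0.1725

0.1725


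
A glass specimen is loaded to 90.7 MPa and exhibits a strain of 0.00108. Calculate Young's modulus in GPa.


Young's modulus: E = stress / strain
  E = 90.7 MPa / 0.00108 = 83981.48 MPa
Convert to GPa: 83981.48 / 1000 = 83.98 GPa

83.98 GPa


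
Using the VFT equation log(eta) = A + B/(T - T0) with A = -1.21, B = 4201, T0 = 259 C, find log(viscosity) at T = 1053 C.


VFT equation: log(eta) = A + B / (T - T0)
  T - T0 = 1053 - 259 = 794
  B / (T - T0) = 4201 / 794 = 5.291
  log(eta) = -1.21 + 5.291 = 4.081

4.081


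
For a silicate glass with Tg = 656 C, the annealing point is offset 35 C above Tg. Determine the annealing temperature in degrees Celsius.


The annealing temperature is Tg plus the offset:
  T_anneal = 656 + 35 = 691 C

691 C


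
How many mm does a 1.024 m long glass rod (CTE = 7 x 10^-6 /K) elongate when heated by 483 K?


Thermal expansion formula: dL = alpha * L0 * dT
  dL = (7 x 10^-6) * 1.024 * 483 = 0.00346214 m
Convert to mm: 0.00346214 * 1000 = 3.4621 mm

3.4621 mm


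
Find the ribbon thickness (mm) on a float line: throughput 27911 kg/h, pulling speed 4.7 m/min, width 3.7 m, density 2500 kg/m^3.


Ribbon cross-section from mass balance:
  Volume rate = throughput / density = 27911 / 2500 = 11.1644 m^3/h
  thickness = volume rate / (speed * 60 * width), i.e.
  thickness = throughput / (60 * speed * width * density) * 1000
  thickness = 27911 / (60 * 4.7 * 3.7 * 2500) * 1000 = 10.7 mm

10.7 mm


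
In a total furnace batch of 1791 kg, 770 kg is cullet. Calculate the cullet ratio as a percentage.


Cullet ratio = (cullet mass / total batch mass) * 100
  Ratio = 770 / 1791 * 100 = 42.99%

42.99%


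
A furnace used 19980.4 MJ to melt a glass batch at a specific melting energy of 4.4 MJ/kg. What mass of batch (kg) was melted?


Rearrange E = m * s for m:
  m = E / s
  m = 19980.4 / 4.4 = 4541.0 kg

4541.0 kg


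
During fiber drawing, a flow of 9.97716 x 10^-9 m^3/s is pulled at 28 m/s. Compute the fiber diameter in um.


Cross-sectional area from continuity:
  A = Q / v = 9.97716 x 10^-9 / 28 = 3.563271 x 10^-10 m^2
Diameter from circular cross-section:
  d = sqrt(4A / pi) * 10^6 (m -> um)
  d = sqrt(4 * 3.563271 x 10^-10 / pi) * 10^6 = 21.3 um

21.3 um


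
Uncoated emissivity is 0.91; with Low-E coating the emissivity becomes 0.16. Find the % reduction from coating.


Percentage reduction = (1 - coated/uncoated) * 100
  Ratio = 0.16 / 0.91 = 0.1758
  Reduction = (1 - 0.1758) * 100 = 82.4%

82.4%


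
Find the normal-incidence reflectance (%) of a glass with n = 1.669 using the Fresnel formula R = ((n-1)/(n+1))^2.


Fresnel reflectance at normal incidence:
  R = ((n - 1)/(n + 1))^2
  (n - 1)/(n + 1) = (1.669 - 1)/(1.669 + 1) = 0.250656
  R = 0.250656^2 = 0.0628284
  R(%) = 0.0628284 * 100 = 6.283%

6.283%


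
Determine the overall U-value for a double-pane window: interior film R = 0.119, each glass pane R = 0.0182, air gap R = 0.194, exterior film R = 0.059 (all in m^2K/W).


Total thermal resistance (series):
  R_total = R_in + R_glass + R_air + R_glass + R_out
  R_total = 0.119 + 0.0182 + 0.194 + 0.0182 + 0.059 = 0.4084 m^2K/W
U-value = 1 / R_total = 1 / 0.4084 = 2.449 W/m^2K

2.449 W/m^2K


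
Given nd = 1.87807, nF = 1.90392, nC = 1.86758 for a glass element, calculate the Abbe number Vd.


Abbe number formula: Vd = (nd - 1) / (nF - nC)
  nd - 1 = 1.87807 - 1 = 0.87807
  nF - nC = 1.90392 - 1.86758 = 0.03634
  Vd = 0.87807 / 0.03634 = 24.16

24.16


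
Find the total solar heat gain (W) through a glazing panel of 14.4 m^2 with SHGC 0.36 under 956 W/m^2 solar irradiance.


Solar heat gain: Q = Area * SHGC * Irradiance
  Q = 14.4 * 0.36 * 956 = 4955.9 W

4955.9 W


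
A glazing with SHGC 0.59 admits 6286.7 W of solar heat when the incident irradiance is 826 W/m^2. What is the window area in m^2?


Rearrange Q = Area * SHGC * Irradiance:
  Area = Q / (SHGC * Irradiance)
  Area = 6286.7 / (0.59 * 826) = 12.9 m^2

12.9 m^2


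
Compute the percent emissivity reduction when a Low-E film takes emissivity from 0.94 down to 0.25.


Percentage reduction = (1 - coated/uncoated) * 100
  Ratio = 0.25 / 0.94 = 0.266
  Reduction = (1 - 0.266) * 100 = 73.4%

73.4%


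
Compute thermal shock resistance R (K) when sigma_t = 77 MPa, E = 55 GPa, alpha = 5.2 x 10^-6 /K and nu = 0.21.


Thermal shock resistance: R = sigma * (1 - nu) / (E * alpha)
  Numerator = 77 * (1 - 0.21) = 60.83
  Denominator = 55 * 1000 * (5.2 x 10^-6) = 0.286
  R = 60.83 / 0.286 = 212.7 K

212.7 K


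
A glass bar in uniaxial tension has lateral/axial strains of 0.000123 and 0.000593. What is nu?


Poisson's ratio: nu = lateral strain / axial strain
  nu = 0.000123 / 0.000593 = 0.2074

0.2074


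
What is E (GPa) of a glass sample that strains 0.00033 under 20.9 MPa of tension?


Young's modulus: E = stress / strain
  E = 20.9 MPa / 0.00033 = 63333.33 MPa
Convert to GPa: 63333.33 / 1000 = 63.33 GPa

63.33 GPa


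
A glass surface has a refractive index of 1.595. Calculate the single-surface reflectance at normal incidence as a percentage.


Fresnel reflectance at normal incidence:
  R = ((n - 1)/(n + 1))^2
  (n - 1)/(n + 1) = (1.595 - 1)/(1.595 + 1) = 0.229287
  R = 0.229287^2 = 0.0525725
  R(%) = 0.0525725 * 100 = 5.257%

5.257%


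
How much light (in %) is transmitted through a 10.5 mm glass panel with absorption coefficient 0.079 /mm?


Beer-Lambert law: T = exp(-alpha * thickness)
  exponent = -0.079 * 10.5 = -0.8295
  T = exp(-0.8295) = 0.4363
  Percentage = 0.4363 * 100 = 43.63%

43.63%


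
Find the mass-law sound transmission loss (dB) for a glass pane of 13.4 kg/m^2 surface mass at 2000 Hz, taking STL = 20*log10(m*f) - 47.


Mass law: STL = 20 * log10(m * f) - 47
  m * f = 13.4 * 2000 = 26800
  log10(26800) = 4.42813
  STL = 20 * 4.42813 - 47 = 88.5626 - 47 = 41.6 dB

41.6 dB


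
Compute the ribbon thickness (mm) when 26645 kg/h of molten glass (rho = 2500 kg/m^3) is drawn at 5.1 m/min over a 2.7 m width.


Ribbon cross-section from mass balance:
  Volume rate = throughput / density = 26645 / 2500 = 10.658 m^3/h
  thickness = volume rate / (speed * 60 * width), i.e.
  thickness = throughput / (60 * speed * width * density) * 1000
  thickness = 26645 / (60 * 5.1 * 2.7 * 2500) * 1000 = 12.9 mm

12.9 mm


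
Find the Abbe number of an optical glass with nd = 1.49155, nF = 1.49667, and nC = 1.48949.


Abbe number formula: Vd = (nd - 1) / (nF - nC)
  nd - 1 = 1.49155 - 1 = 0.49155
  nF - nC = 1.49667 - 1.48949 = 0.00718
  Vd = 0.49155 / 0.00718 = 68.46

68.46


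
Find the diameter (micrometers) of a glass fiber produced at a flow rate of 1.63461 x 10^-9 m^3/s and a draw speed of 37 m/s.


Cross-sectional area from continuity:
  A = Q / v = 1.63461 x 10^-9 / 37 = 4.417865 x 10^-11 m^2
Diameter from circular cross-section:
  d = sqrt(4A / pi) * 10^6 (m -> um)
  d = sqrt(4 * 4.417865 x 10^-11 / pi) * 10^6 = 7.5 um

7.5 um


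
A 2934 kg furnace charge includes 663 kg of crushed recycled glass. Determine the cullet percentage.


Cullet ratio = (cullet mass / total batch mass) * 100
  Ratio = 663 / 2934 * 100 = 22.6%

22.6%


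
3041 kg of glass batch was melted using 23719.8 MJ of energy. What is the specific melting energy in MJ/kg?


Rearrange E = m * s for s:
  s = E / m
  s = 23719.8 / 3041 = 7.8 MJ/kg

7.8 MJ/kg


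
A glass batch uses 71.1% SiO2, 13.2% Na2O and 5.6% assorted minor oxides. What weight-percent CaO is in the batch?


Pieces sum to 100%:
  CaO = 100 - (SiO2 + Na2O + others)
  CaO = 100 - (71.1 + 13.2 + 5.6) = 10.1%

10.1%


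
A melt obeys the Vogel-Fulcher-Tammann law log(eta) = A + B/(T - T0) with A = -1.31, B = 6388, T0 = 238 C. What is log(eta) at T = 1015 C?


VFT equation: log(eta) = A + B / (T - T0)
  T - T0 = 1015 - 238 = 777
  B / (T - T0) = 6388 / 777 = 8.221
  log(eta) = -1.31 + 8.221 = 6.911

6.911


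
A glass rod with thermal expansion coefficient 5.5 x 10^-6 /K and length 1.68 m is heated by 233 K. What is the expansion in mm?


Thermal expansion formula: dL = alpha * L0 * dT
  dL = (5.5 x 10^-6) * 1.68 * 233 = 0.00215292 m
Convert to mm: 0.00215292 * 1000 = 2.1529 mm

2.1529 mm


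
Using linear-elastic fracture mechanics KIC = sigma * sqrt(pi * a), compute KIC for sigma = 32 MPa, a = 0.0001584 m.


Fracture toughness: KIC = sigma * sqrt(pi * a)
  pi * a = pi * 0.0001584 = 0.000497628
  sqrt(pi * a) = 0.022308
  KIC = 32 * 0.022308 = 0.714 MPa*sqrt(m)

0.714 MPa*sqrt(m)


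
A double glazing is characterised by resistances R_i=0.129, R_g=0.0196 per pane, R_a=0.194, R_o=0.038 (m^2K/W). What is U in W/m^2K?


Total thermal resistance (series):
  R_total = R_in + R_glass + R_air + R_glass + R_out
  R_total = 0.129 + 0.0196 + 0.194 + 0.0196 + 0.038 = 0.4002 m^2K/W
U-value = 1 / R_total = 1 / 0.4002 = 2.499 W/m^2K

2.499 W/m^2K


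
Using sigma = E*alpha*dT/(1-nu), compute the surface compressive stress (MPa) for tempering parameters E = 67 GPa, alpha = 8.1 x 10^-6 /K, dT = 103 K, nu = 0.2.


Tempering stress: sigma = E * alpha * dT / (1 - nu)
  E (MPa) = 67 * 1000 = 67000
  Numerator = 67000 * (8.1 x 10^-6) * 103 = 55.8981
  Denominator = 1 - 0.2 = 0.8
  sigma = 55.8981 / 0.8 = 69.9 MPa

69.9 MPa


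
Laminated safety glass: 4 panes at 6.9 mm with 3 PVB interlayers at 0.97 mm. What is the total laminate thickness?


Total thickness = glass contribution + PVB contribution
  Glass: 4 * 6.9 = 27.6 mm
  PVB: 3 * 0.97 = 2.91 mm
  Total = 27.6 + 2.91 = 30.51 mm

30.51 mm


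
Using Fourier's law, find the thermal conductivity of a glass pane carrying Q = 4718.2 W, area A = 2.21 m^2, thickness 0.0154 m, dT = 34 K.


Fourier's law rearranged: k = Q * t / (A * dT)
  Numerator = 4718.2 * 0.0154 = 72.66028
  Denominator = 2.21 * 34 = 75.14
  k = 72.66028 / 75.14 = 0.967 W/mK

0.967 W/mK


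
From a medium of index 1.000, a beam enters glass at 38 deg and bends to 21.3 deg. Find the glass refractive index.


Apply Snell's law: n1 * sin(theta1) = n2 * sin(theta2)
  n2 = n1 * sin(theta1) / sin(theta2)
  sin(38) = 0.615661
  sin(21.3) = 0.363251
  n2 = 1.000 * 0.615661 / 0.363251 = 1.6949

1.6949


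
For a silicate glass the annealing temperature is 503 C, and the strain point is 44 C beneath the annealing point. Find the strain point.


Strain point = annealing point - difference:
  T_strain = 503 - 44 = 459 C

459 C


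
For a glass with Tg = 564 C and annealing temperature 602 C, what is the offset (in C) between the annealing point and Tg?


Offset = T_anneal - Tg:
  offset = 602 - 564 = 38 C

38 C


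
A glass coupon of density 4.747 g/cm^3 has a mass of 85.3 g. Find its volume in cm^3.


Rearrange rho = m / V:
  V = m / rho
  V = 85.3 / 4.747 = 17.969 cm^3

17.969 cm^3


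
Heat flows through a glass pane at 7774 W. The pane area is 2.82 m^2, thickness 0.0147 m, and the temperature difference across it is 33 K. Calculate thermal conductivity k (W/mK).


Fourier's law rearranged: k = Q * t / (A * dT)
  Numerator = 7774 * 0.0147 = 114.2778
  Denominator = 2.82 * 33 = 93.06
  k = 114.2778 / 93.06 = 1.228 W/mK

1.228 W/mK


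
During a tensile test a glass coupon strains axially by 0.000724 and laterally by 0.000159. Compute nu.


Poisson's ratio: nu = lateral strain / axial strain
  nu = 0.000159 / 0.000724 = 0.2196

0.2196


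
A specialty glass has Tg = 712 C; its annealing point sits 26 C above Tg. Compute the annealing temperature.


The annealing temperature is Tg plus the offset:
  T_anneal = 712 + 26 = 738 C

738 C


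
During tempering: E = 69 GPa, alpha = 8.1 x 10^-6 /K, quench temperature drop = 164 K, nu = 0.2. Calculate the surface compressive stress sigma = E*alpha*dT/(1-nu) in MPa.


Tempering stress: sigma = E * alpha * dT / (1 - nu)
  E (MPa) = 69 * 1000 = 69000
  Numerator = 69000 * (8.1 x 10^-6) * 164 = 91.6596
  Denominator = 1 - 0.2 = 0.8
  sigma = 91.6596 / 0.8 = 114.6 MPa

114.6 MPa


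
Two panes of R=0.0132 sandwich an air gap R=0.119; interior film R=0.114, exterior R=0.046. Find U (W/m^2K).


Total thermal resistance (series):
  R_total = R_in + R_glass + R_air + R_glass + R_out
  R_total = 0.114 + 0.0132 + 0.119 + 0.0132 + 0.046 = 0.3054 m^2K/W
U-value = 1 / R_total = 1 / 0.3054 = 3.274 W/m^2K

3.274 W/m^2K


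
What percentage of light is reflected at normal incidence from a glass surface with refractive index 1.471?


Fresnel reflectance at normal incidence:
  R = ((n - 1)/(n + 1))^2
  (n - 1)/(n + 1) = (1.471 - 1)/(1.471 + 1) = 0.190611
  R = 0.190611^2 = 0.0363326
  R(%) = 0.0363326 * 100 = 3.633%

3.633%


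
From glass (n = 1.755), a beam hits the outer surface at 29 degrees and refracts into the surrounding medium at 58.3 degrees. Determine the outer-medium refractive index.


Apply Snell's law: n1 * sin(theta1) = n2 * sin(theta2)
  n2 = n1 * sin(theta1) / sin(theta2)
  sin(29) = 0.48481
  sin(58.3) = 0.850811
  n2 = 1.755 * 0.48481 / 0.850811 = 1.0

1.0


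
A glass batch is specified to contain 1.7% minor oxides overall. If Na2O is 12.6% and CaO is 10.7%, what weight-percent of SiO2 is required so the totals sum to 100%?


Known pieces sum to 100%:
  SiO2 = 100 - (others + Na2O + CaO)
  SiO2 = 100 - (1.7 + 12.6 + 10.7) = 75.0%

75.0%


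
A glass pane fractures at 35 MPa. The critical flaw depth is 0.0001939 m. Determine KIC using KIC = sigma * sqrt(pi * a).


Fracture toughness: KIC = sigma * sqrt(pi * a)
  pi * a = pi * 0.0001939 = 0.000609155
  sqrt(pi * a) = 0.024681
  KIC = 35 * 0.024681 = 0.864 MPa*sqrt(m)

0.864 MPa*sqrt(m)


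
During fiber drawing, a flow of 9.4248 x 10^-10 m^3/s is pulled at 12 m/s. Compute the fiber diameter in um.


Cross-sectional area from continuity:
  A = Q / v = 9.4248 x 10^-10 / 12 = 7.854 x 10^-11 m^2
Diameter from circular cross-section:
  d = sqrt(4A / pi) * 10^6 (m -> um)
  d = sqrt(4 * 7.854 x 10^-11 / pi) * 10^6 = 10.0 um

10.0 um


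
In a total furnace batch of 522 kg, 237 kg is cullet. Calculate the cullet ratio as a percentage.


Cullet ratio = (cullet mass / total batch mass) * 100
  Ratio = 237 / 522 * 100 = 45.4%

45.4%


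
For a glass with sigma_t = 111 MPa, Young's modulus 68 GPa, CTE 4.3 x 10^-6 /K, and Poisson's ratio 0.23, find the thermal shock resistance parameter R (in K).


Thermal shock resistance: R = sigma * (1 - nu) / (E * alpha)
  Numerator = 111 * (1 - 0.23) = 85.47
  Denominator = 68 * 1000 * (4.3 x 10^-6) = 0.2924
  R = 85.47 / 0.2924 = 292.3 K

292.3 K


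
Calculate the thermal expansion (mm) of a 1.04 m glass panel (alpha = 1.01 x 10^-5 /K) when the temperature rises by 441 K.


Thermal expansion formula: dL = alpha * L0 * dT
  dL = (1.01 x 10^-5) * 1.04 * 441 = 0.00463226 m
Convert to mm: 0.00463226 * 1000 = 4.6323 mm

4.6323 mm
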